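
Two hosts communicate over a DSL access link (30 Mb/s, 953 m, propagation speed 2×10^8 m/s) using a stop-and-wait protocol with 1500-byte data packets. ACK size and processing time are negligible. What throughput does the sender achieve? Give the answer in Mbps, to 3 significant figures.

29.3 Mbps

t_tx = L/R = 12000/30000000 = 0.0004 s.
t_prop = 953/200000000 = 4.765e-06 s; RTT = 9.53e-06 s.
Cycle = t_tx + RTT = 0.00040953 s.
Throughput = L / cycle = 12000 / 0.00040953 = 29.3 Mbps.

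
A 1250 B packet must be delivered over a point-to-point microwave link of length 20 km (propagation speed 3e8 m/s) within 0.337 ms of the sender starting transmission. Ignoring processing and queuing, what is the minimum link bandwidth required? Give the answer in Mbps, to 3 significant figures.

L = 10000 bits.
Propagation delay = 20000 / 300000000 = 0.0666667 ms.
Transmission budget = 0.337 − 0.0666667 = 0.270333 ms.
R ≥ L / t_tx = 10000 bits / 0.000270333 s = 37.0 Mbps.

37.0 Mbps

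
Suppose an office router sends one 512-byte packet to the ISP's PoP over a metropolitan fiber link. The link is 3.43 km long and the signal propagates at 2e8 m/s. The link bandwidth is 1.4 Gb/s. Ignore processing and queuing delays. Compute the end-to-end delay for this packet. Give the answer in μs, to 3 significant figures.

L = 512 × 8 = 4096 bits.
Transmission delay = L/R = 4096 / 1400000000 = 2.92571 μs.
Propagation delay = d/s = 3430 m / 200000000 m/s = 17.15 μs.
Total = 20.1 μs.

20.1 μs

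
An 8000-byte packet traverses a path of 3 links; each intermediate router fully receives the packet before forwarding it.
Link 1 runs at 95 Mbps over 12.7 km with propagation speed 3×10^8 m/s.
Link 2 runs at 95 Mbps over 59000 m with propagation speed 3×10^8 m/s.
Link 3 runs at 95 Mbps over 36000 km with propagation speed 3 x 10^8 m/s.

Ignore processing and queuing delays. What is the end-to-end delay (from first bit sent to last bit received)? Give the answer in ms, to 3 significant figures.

L = 8000 × 8 = 64000 bits.
Transmission delay per hop = L/R = 64000/95000000 = 0.673684 ms; 3 hops → 2.02105 ms.
Propagation delays (d/s per hop): 0.0423333, 0.196667, 120 ms; sum = 120.239 ms.
End-to-end = 122 ms.

122 ms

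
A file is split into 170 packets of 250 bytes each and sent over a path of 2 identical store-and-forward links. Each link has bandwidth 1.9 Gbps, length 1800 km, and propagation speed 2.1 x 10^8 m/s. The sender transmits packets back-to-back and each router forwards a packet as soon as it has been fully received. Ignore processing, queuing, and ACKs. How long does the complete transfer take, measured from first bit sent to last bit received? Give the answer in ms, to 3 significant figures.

Per-hop transmission t_tx = L/R = 2000/1900000000 = 0.00105263 ms.
Per-hop propagation t_prop = 1800000/210000000 = 8.57143 ms.
Pipeline fill: first packet needs 2·t_tx to clear all hops; remaining 169 packets each add one t_tx.
Total = (2+170-1)·t_tx + 2·t_prop = 171·0.00105263 + 2·8.57143 = 17.3 ms.

17.3 ms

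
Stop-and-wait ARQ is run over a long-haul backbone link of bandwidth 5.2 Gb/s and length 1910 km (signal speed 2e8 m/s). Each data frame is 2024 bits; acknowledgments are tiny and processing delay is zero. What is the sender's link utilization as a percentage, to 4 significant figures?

0.002038 %

t_tx = L/R = 2024/5200000000 = 3.89231e-07 s.
t_prop = 1910000/200000000 = 0.00955 s; RTT = 0.0191 s.
Cycle = t_tx + RTT = 0.0191004 s.
Utilization = t_tx / cycle = 3.89231e-07/0.0191004 = 0.002038 %.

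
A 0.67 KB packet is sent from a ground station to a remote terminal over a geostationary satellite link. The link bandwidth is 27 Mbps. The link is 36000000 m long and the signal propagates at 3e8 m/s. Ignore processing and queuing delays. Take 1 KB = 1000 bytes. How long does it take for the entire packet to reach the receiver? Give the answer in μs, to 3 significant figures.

120000 μs

L = 5360 bits.
Transmission delay = L/R = 5360 / 27000000 = 198.519 μs.
Propagation delay = d/s = 36000000 m / 300000000 m/s = 120000 μs.
Total = 120000 μs.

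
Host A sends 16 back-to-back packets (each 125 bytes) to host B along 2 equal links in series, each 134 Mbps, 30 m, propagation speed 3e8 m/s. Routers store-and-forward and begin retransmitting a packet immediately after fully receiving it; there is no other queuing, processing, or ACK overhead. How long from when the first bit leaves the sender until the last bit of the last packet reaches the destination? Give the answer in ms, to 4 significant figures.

Per-hop transmission t_tx = L/R = 1000/134000000 = 0.00746269 ms.
Per-hop propagation t_prop = 30/300000000 = 0.0001 ms.
Pipeline fill: first packet needs 2·t_tx to clear all hops; remaining 15 packets each add one t_tx.
Total = (2+16-1)·t_tx + 2·t_prop = 17·0.00746269 + 2·0.0001 = 0.1271 ms.

0.1271 ms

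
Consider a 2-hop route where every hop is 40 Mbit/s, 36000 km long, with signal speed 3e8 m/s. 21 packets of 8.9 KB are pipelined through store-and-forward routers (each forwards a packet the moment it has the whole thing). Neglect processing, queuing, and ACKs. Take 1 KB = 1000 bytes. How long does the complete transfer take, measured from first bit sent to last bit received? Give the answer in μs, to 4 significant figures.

279200 μs

Per-hop transmission t_tx = L/R = 71200/40000000 = 1780 μs.
Per-hop propagation t_prop = 36000000/300000000 = 120000 μs.
Pipeline fill: first packet needs 2·t_tx to clear all hops; remaining 20 packets each add one t_tx.
Total = (2+21-1)·t_tx + 2·t_prop = 22·1780 + 2·120000 = 279200 μs.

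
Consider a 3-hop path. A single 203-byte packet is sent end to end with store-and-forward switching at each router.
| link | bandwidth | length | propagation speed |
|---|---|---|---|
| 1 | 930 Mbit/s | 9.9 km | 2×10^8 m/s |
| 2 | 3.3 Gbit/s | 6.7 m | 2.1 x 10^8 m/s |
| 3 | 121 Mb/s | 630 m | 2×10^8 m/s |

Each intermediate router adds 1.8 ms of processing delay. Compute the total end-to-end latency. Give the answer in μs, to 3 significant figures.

3670 μs

L = 203 × 8 = 1624 bits.
Transmission delays (L/R per hop): 1.74624, 0.492121, 13.4215 μs; sum = 15.6598 μs.
Propagation delays (d/s per hop): 49.5, 0.0319048, 3.15 μs; sum = 52.6819 μs.
Processing at 2 router(s): 2 × 1.8 ms = 3600 μs.
End-to-end = 3670 μs.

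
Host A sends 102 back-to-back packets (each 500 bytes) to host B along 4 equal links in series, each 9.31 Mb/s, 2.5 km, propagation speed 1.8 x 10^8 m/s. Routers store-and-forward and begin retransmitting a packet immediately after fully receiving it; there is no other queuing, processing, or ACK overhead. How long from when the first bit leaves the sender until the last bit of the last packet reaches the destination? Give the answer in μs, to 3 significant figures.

Per-hop transmission t_tx = L/R = 4000/9310000 = 429.646 μs.
Per-hop propagation t_prop = 2500/180000000 = 13.8889 μs.
Pipeline fill: first packet needs 4·t_tx to clear all hops; remaining 101 packets each add one t_tx.
Total = (4+102-1)·t_tx + 4·t_prop = 105·429.646 + 4·13.8889 = 45200 μs.

45200 μs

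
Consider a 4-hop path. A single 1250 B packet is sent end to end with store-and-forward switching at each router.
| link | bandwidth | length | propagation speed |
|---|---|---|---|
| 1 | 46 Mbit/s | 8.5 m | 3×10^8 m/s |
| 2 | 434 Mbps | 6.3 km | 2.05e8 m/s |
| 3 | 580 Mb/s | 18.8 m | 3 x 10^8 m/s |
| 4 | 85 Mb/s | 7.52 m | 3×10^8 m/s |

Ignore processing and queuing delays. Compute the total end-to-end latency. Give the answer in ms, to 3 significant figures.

0.406 ms

L = 1250 × 8 = 10000 bits.
Transmission delays (L/R per hop): 0.217391, 0.0230415, 0.0172414, 0.117647 ms; sum = 0.375321 ms.
Propagation delays (d/s per hop): 2.83333e-05, 0.0307317, 6.26667e-05, 2.50667e-05 ms; sum = 0.0308478 ms.
End-to-end = 0.406 ms.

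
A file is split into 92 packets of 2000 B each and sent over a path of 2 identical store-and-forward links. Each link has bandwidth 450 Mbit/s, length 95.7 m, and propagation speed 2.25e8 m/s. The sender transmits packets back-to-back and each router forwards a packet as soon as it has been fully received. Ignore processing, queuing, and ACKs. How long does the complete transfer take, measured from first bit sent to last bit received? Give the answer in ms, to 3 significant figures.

Per-hop transmission t_tx = L/R = 16000/450000000 = 0.0355556 ms.
Per-hop propagation t_prop = 95.7/225000000 = 0.000425333 ms.
Pipeline fill: first packet needs 2·t_tx to clear all hops; remaining 91 packets each add one t_tx.
Total = (2+92-1)·t_tx + 2·t_prop = 93·0.0355556 + 2·0.000425333 = 3.31 ms.

3.31 ms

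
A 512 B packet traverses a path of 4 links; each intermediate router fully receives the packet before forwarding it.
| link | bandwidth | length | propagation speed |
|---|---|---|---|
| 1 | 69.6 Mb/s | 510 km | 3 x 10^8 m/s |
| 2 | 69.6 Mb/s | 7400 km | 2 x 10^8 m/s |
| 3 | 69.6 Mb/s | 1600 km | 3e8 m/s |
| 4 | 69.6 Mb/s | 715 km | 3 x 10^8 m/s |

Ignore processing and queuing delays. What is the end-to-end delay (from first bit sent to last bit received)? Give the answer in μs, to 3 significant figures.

46700 μs

L = 512 × 8 = 4096 bits.
Transmission delay per hop = L/R = 4096/69600000 = 58.8506 μs; 4 hops → 235.402 μs.
Propagation delays (d/s per hop): 1700, 37000, 5333.33, 2383.33 μs; sum = 46416.7 μs.
End-to-end = 46700 μs.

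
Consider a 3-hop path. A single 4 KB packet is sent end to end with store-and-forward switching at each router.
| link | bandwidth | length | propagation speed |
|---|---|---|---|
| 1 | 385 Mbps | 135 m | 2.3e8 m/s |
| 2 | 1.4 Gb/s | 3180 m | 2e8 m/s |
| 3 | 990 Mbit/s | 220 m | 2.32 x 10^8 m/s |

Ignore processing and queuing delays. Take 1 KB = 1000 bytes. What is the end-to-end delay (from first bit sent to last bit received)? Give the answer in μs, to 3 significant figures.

156 μs

L = 32000 bits.
Transmission delays (L/R per hop): 83.1169, 22.8571, 32.3232 μs; sum = 138.297 μs.
Propagation delays (d/s per hop): 0.586957, 15.9, 0.948276 μs; sum = 17.4352 μs.
End-to-end = 156 μs.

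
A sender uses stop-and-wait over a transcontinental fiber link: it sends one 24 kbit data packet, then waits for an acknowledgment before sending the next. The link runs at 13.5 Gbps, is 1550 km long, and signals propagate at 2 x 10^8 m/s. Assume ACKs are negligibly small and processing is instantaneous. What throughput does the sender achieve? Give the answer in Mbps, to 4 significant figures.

t_tx = L/R = 24000/13500000000 = 1.77778e-06 s.
t_prop = 1550000/200000000 = 0.00775 s; RTT = 0.0155 s.
Cycle = t_tx + RTT = 0.0155018 s.
Throughput = L / cycle = 24000 / 0.0155018 = 1.548 Mbps.

1.548 Mbps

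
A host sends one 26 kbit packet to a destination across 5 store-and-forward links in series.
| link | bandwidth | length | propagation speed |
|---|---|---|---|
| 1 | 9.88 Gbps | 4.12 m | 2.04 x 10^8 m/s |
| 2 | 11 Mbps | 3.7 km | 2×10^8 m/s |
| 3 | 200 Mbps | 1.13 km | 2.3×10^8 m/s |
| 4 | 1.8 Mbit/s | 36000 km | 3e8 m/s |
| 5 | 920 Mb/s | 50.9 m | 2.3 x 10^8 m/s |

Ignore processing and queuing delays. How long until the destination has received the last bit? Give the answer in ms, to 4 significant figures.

137.0 ms

L = 26000 bits.
Transmission delays (L/R per hop): 0.00263158, 2.36364, 0.13, 14.4444, 0.0282609 ms; sum = 16.969 ms.
Propagation delays (d/s per hop): 2.01961e-05, 0.0185, 0.00491304, 120, 0.000221304 ms; sum = 120.024 ms.
End-to-end = 137.0 ms.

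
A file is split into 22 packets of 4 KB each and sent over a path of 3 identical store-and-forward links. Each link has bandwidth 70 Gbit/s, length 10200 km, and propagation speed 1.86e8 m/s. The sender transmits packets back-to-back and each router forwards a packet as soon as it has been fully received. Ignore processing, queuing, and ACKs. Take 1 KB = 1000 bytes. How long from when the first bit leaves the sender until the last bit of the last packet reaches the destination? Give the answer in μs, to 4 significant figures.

164500 μs

Per-hop transmission t_tx = L/R = 32000/70000000000 = 0.457143 μs.
Per-hop propagation t_prop = 10200000/186000000 = 54838.7 μs.
Pipeline fill: first packet needs 3·t_tx to clear all hops; remaining 21 packets each add one t_tx.
Total = (3+22-1)·t_tx + 3·t_prop = 24·0.457143 + 3·54838.7 = 164500 μs.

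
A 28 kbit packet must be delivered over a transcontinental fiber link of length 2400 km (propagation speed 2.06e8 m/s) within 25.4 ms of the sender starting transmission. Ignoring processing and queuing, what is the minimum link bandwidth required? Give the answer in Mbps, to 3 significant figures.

Propagation delay = 2400000 / 206000000 = 11.6505 ms.
Transmission budget = 25.4 − 11.6505 = 13.7495 ms.
R ≥ L / t_tx = 28000 bits / 0.0137495 s = 2.04 Mbps.

2.04 Mbps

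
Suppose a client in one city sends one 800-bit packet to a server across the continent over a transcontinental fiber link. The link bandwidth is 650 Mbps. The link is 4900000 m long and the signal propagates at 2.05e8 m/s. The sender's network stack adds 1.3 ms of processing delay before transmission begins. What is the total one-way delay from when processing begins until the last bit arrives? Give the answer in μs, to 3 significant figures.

Transmission delay = L/R = 800 / 650000000 = 1.23077 μs.
Propagation delay = d/s = 4900000 m / 2.05e+08 m/s = 23902.4 μs.
Plus processing delay 1.3 ms = 1300 μs.
Total = 25200 μs.

25200 μs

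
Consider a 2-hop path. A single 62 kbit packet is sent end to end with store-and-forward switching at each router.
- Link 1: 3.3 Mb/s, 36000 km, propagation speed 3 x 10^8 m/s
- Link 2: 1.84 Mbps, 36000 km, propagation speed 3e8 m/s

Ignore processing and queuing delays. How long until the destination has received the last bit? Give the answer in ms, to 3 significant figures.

L = 62000 bits.
Transmission delays (L/R per hop): 18.7879, 33.6957 ms; sum = 52.4835 ms.
Propagation delays (d/s per hop): 120, 120 ms; sum = 240 ms.
End-to-end = 292 ms.

292 ms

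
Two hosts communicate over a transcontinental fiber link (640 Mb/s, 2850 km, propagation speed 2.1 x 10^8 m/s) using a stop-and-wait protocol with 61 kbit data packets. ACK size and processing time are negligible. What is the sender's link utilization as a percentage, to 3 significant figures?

t_tx = L/R = 61000/640000000 = 9.53125e-05 s.
t_prop = 2850000/210000000 = 0.0135714 s; RTT = 0.0271429 s.
Cycle = t_tx + RTT = 0.0272382 s.
Utilization = t_tx / cycle = 9.53125e-05/0.0272382 = 0.350 %.

0.350 %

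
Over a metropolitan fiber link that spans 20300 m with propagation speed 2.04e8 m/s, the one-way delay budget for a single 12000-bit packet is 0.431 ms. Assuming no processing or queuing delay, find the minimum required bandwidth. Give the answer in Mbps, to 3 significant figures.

Propagation delay = 20300 / 204000000 = 0.0995098 ms.
Transmission budget = 0.431 − 0.0995098 = 0.33149 ms.
R ≥ L / t_tx = 12000 bits / 0.00033149 s = 36.2 Mbps.

36.2 Mbps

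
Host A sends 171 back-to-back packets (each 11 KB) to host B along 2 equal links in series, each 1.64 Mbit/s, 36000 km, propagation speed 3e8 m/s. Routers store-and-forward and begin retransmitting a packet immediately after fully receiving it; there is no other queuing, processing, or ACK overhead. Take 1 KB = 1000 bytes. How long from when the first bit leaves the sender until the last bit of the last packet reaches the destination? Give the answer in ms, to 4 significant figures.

Per-hop transmission t_tx = L/R = 88000/1640000 = 53.6585 ms.
Per-hop propagation t_prop = 36000000/300000000 = 120 ms.
Pipeline fill: first packet needs 2·t_tx to clear all hops; remaining 170 packets each add one t_tx.
Total = (2+171-1)·t_tx + 2·t_prop = 172·53.6585 + 2·120 = 9469 ms.

9469 ms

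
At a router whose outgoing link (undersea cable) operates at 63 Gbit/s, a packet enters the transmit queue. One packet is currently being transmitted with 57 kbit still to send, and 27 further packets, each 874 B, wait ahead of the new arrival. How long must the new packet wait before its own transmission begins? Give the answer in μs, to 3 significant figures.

Each queued packet: L/R = 6992/63000000000 = 0.110984 μs.
27 queued → 2.99657 μs.
Plus remaining 57000 bits of current packet: 0.904762 μs.
Queuing delay = 3.90 μs.

3.90 μs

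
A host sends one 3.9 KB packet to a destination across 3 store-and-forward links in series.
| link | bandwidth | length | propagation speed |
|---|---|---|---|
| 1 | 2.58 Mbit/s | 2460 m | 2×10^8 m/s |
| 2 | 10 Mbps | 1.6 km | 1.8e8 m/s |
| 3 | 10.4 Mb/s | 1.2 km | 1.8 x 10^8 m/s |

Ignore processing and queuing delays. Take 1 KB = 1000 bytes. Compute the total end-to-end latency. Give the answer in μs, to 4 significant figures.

18240 μs

L = 31200 bits.
Transmission delays (L/R per hop): 12093, 3120, 3000 μs; sum = 18213 μs.
Propagation delays (d/s per hop): 12.3, 8.88889, 6.66667 μs; sum = 27.8556 μs.
End-to-end = 18240 μs.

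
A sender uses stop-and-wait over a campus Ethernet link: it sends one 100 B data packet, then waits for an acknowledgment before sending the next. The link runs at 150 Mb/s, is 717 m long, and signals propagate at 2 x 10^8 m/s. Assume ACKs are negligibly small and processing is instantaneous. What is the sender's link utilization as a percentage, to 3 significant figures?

42.7 %

t_tx = L/R = 800/150000000 = 5.33333e-06 s.
t_prop = 717/200000000 = 3.585e-06 s; RTT = 7.17e-06 s.
Cycle = t_tx + RTT = 1.25033e-05 s.
Utilization = t_tx / cycle = 5.33333e-06/1.25033e-05 = 42.7 %.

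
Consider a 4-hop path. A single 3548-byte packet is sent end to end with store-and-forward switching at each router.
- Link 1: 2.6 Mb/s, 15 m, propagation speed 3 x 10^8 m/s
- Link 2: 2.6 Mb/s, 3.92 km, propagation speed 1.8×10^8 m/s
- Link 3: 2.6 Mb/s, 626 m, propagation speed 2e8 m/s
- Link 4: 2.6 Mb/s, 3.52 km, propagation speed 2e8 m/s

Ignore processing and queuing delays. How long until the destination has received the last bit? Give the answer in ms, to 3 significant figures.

43.7 ms

L = 3548 × 8 = 28384 bits.
Transmission delay per hop = L/R = 28384/2600000 = 10.9169 ms; 4 hops → 43.6677 ms.
Propagation delays (d/s per hop): 5e-05, 0.0217778, 0.00313, 0.0176 ms; sum = 0.0425578 ms.
End-to-end = 43.7 ms.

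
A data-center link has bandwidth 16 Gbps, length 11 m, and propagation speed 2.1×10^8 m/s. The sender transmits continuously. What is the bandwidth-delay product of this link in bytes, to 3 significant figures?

105 bytes

Propagation delay = 11 / 210000000 = 5.2381e-08 s.
BDP = R × t_prop = 16000000000 × 5.2381e-08 = 838.095 bits.
In bytes: 838.095/8 = 105 bytes.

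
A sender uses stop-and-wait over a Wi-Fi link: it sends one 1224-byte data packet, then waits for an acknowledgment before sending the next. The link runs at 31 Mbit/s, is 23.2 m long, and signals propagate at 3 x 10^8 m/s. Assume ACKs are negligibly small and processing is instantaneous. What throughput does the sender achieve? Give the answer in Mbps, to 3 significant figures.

t_tx = L/R = 9792/31000000 = 0.000315871 s.
t_prop = 23.2/300000000 = 7.73333e-08 s; RTT = 1.54667e-07 s.
Cycle = t_tx + RTT = 0.000316026 s.
Throughput = L / cycle = 9792 / 0.000316026 = 31.0 Mbps.

31.0 Mbps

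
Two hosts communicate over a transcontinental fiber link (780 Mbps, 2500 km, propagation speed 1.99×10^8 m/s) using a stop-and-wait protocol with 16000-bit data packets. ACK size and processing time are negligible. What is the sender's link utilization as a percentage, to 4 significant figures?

t_tx = L/R = 16000/780000000 = 2.05128e-05 s.
t_prop = 2500000/199000000 = 0.0125628 s; RTT = 0.0251256 s.
Cycle = t_tx + RTT = 0.0251461 s.
Utilization = t_tx / cycle = 2.05128e-05/0.0251461 = 0.08157 %.

0.08157 %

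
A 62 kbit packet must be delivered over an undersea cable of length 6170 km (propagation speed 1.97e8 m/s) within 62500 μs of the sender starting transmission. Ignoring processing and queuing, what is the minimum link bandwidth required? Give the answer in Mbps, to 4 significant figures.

Propagation delay = 6170000 / 197000000 = 31319.8 μs.
Transmission budget = 62500 − 31319.8 = 31180.2 μs.
R ≥ L / t_tx = 62000 bits / 0.0311802 s = 1.988 Mbps.

1.988 Mbps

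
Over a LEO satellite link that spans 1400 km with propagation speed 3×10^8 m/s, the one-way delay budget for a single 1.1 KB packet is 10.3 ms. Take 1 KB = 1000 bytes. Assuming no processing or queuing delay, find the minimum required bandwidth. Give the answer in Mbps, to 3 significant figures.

L = 8800 bits.
Propagation delay = 1400000 / 300000000 = 4.66667 ms.
Transmission budget = 10.3 − 4.66667 = 5.63333 ms.
R ≥ L / t_tx = 8800 bits / 0.00563333 s = 1.56 Mbps.

1.56 Mbps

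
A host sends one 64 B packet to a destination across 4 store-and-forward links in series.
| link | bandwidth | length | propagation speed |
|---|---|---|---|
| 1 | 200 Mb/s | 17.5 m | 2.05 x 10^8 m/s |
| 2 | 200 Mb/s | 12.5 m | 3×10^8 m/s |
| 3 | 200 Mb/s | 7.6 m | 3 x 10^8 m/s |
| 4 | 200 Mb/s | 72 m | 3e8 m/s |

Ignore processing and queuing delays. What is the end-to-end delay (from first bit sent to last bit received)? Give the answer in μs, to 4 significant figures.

10.63 μs

L = 64 × 8 = 512 bits.
Transmission delay per hop = L/R = 512/200000000 = 2.56 μs; 4 hops → 10.24 μs.
Propagation delays (d/s per hop): 0.0853659, 0.0416667, 0.0253333, 0.24 μs; sum = 0.392366 μs.
End-to-end = 10.63 μs.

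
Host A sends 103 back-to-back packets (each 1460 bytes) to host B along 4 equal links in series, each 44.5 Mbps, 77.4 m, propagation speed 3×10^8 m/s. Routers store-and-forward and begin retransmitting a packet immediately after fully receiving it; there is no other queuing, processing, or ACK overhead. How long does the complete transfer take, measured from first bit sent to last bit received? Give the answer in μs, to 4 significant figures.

Per-hop transmission t_tx = L/R = 11680/44500000 = 262.472 μs.
Per-hop propagation t_prop = 77.4/300000000 = 0.258 μs.
Pipeline fill: first packet needs 4·t_tx to clear all hops; remaining 102 packets each add one t_tx.
Total = (4+103-1)·t_tx + 4·t_prop = 106·262.472 + 4·0.258 = 27820 μs.

27820 μs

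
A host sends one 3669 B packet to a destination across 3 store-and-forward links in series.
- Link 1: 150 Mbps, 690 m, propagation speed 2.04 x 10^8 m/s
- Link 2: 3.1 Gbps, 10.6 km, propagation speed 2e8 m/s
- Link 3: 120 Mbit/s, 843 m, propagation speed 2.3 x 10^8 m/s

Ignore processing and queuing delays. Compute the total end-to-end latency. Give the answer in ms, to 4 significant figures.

0.5098 ms

L = 3669 × 8 = 29352 bits.
Transmission delays (L/R per hop): 0.19568, 0.00946839, 0.2446 ms; sum = 0.449748 ms.
Propagation delays (d/s per hop): 0.00338235, 0.053, 0.00366522 ms; sum = 0.0600476 ms.
End-to-end = 0.5098 ms.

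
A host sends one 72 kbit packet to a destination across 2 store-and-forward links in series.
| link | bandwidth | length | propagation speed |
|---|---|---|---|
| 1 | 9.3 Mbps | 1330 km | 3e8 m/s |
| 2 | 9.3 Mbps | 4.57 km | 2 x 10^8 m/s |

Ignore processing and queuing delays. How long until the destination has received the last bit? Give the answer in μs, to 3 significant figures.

L = 72000 bits.
Transmission delay per hop = L/R = 72000/9300000 = 7741.94 μs; 2 hops → 15483.9 μs.
Propagation delays (d/s per hop): 4433.33, 22.85 μs; sum = 4456.18 μs.
End-to-end = 19900 μs.

19900 μs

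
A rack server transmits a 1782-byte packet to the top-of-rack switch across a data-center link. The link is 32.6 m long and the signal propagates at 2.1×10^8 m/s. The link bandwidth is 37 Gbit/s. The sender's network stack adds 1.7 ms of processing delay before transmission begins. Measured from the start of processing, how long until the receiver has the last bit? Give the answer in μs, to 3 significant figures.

L = 1782 × 8 = 14256 bits.
Transmission delay = L/R = 14256 / 37000000000 = 0.385297 μs.
Propagation delay = d/s = 32.6 m / 210000000 m/s = 0.155238 μs.
Plus processing delay 1.7 ms = 1700 μs.
Total = 1700 μs.

1700 μs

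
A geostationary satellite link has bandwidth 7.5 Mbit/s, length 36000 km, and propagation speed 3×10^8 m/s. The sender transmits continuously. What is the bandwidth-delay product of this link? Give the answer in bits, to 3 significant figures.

Propagation delay = 36000000 / 300000000 = 0.12 s.
BDP = R × t_prop = 7500000 × 0.12 = 900000 bits.

900000 bits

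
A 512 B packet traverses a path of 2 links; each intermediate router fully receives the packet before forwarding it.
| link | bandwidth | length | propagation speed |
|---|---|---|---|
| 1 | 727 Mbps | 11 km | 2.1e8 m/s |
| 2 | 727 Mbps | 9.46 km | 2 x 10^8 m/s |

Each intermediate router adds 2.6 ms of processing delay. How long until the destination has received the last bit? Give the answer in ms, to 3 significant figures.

2.71 ms

L = 512 × 8 = 4096 bits.
Transmission delay per hop = L/R = 4096/727000000 = 0.00563411 ms; 2 hops → 0.0112682 ms.
Propagation delays (d/s per hop): 0.052381, 0.0473 ms; sum = 0.099681 ms.
Processing at 1 router(s): 1 × 2.6 ms = 2.6 ms.
End-to-end = 2.71 ms.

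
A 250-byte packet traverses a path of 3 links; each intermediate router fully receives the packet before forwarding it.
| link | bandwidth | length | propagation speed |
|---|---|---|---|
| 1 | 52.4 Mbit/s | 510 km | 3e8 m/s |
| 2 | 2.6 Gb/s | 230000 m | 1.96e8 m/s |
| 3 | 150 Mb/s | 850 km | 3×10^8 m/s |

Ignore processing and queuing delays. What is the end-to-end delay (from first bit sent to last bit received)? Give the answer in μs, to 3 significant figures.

L = 250 × 8 = 2000 bits.
Transmission delays (L/R per hop): 38.1679, 0.769231, 13.3333 μs; sum = 52.2705 μs.
Propagation delays (d/s per hop): 1700, 1173.47, 2833.33 μs; sum = 5706.8 μs.
End-to-end = 5760 μs.

5760 μs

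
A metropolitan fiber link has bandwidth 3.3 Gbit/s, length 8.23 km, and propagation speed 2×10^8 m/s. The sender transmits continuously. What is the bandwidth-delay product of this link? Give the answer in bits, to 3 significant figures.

Propagation delay = 8230 / 200000000 = 4.115e-05 s.
BDP = R × t_prop = 3300000000 × 4.115e-05 = 135795 bits.

136000 bits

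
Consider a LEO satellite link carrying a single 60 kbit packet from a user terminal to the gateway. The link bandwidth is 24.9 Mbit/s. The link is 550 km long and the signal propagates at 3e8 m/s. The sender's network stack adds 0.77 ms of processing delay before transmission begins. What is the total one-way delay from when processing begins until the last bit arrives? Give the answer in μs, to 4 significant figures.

5013 μs

L = 60000 bits.
Transmission delay = L/R = 60000 / 24900000 = 2409.64 μs.
Propagation delay = d/s = 550000 m / 300000000 m/s = 1833.33 μs.
Plus processing delay 0.77 ms = 770 μs.
Total = 5013 μs.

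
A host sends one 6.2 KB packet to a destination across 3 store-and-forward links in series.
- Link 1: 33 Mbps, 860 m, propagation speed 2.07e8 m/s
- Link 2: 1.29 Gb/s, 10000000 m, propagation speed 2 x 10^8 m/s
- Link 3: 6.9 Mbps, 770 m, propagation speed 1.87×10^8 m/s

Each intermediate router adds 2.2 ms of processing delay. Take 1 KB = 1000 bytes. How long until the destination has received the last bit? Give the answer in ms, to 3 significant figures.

63.1 ms

L = 49600 bits.
Transmission delays (L/R per hop): 1.50303, 0.0384496, 7.18841 ms; sum = 8.72989 ms.
Propagation delays (d/s per hop): 0.00415459, 50, 0.00411765 ms; sum = 50.0083 ms.
Processing at 2 router(s): 2 × 2.2 ms = 4.4 ms.
End-to-end = 63.1 ms.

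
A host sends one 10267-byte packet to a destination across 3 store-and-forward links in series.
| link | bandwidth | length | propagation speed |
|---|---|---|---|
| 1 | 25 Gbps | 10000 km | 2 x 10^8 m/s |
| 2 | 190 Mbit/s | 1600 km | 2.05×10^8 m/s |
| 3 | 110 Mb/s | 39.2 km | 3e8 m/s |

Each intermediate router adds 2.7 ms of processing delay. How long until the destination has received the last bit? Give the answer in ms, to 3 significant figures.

64.5 ms

L = 10267 × 8 = 82136 bits.
Transmission delays (L/R per hop): 0.00328544, 0.432295, 0.746691 ms; sum = 1.18227 ms.
Propagation delays (d/s per hop): 50, 7.80488, 0.130667 ms; sum = 57.9355 ms.
Processing at 2 router(s): 2 × 2.7 ms = 5.4 ms.
End-to-end = 64.5 ms.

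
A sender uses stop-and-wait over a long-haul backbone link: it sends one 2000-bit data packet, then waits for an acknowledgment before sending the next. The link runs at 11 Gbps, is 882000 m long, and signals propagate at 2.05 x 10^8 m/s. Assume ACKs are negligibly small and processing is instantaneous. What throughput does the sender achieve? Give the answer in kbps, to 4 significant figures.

t_tx = L/R = 2000/11000000000 = 1.81818e-07 s.
t_prop = 882000/2.05e+08 = 0.00430244 s; RTT = 0.00860488 s.
Cycle = t_tx + RTT = 0.00860506 s.
Throughput = L / cycle = 2000 / 0.00860506 = 232.4 kbps.

232.4 kbps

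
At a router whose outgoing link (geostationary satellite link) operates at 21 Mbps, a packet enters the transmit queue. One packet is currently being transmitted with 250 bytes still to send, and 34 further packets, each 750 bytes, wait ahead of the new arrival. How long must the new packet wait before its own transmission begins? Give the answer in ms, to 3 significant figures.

9.81 ms

Each queued packet: L/R = 6000/21000000 = 0.285714 ms.
34 queued → 9.71429 ms.
Plus remaining 2000 bits of current packet: 0.0952381 ms.
Queuing delay = 9.81 ms.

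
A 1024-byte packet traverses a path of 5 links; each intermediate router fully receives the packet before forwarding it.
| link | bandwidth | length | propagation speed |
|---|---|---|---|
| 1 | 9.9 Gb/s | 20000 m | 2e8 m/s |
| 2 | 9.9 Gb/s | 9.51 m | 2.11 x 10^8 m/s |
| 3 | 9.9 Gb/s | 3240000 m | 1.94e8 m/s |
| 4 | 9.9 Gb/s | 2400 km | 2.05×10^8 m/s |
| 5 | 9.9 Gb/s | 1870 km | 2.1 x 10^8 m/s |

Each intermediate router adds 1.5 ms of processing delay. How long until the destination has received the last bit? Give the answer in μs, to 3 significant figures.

43400 μs

L = 1024 × 8 = 8192 bits.
Transmission delay per hop = L/R = 8192/9900000000 = 0.827475 μs; 5 hops → 4.13737 μs.
Propagation delays (d/s per hop): 100, 0.0450711, 16701, 11707.3, 8904.76 μs; sum = 37413.2 μs.
Processing at 4 router(s): 4 × 1.5 ms = 6000 μs.
End-to-end = 43400 μs.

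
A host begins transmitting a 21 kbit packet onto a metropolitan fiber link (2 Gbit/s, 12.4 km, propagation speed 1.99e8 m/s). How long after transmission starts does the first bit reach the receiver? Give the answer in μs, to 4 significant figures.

62.31 μs

First bit experiences only propagation delay: d/s = 12400/199000000 = 62.31 μs.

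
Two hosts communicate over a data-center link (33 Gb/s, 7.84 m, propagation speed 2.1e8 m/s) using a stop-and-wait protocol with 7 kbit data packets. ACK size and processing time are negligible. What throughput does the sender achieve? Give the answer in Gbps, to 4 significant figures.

t_tx = L/R = 7000/33000000000 = 2.12121e-07 s.
t_prop = 7.84/210000000 = 3.73333e-08 s; RTT = 7.46667e-08 s.
Cycle = t_tx + RTT = 2.86788e-07 s.
Throughput = L / cycle = 7000 / 2.86788e-07 = 24.41 Gbps.

24.41 Gbps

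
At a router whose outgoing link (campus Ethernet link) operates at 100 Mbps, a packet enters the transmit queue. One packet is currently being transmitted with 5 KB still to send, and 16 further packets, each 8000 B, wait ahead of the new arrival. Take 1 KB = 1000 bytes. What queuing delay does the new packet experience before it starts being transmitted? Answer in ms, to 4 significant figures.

Each queued packet: L/R = 64000/100000000 = 0.64 ms.
16 queued → 10.24 ms.
Plus remaining 40000 bits of current packet: 0.4 ms.
Queuing delay = 10.64 ms.

10.64 ms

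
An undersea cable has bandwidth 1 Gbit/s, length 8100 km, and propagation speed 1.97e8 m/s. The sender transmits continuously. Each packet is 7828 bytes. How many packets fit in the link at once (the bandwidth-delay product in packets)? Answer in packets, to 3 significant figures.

Propagation delay = 8100000 / 197000000 = 0.0411168 s.
BDP = R × t_prop = 1000000000 × 0.0411168 = 41116800 bits.
In packets of 62624 bits: 657 packets.

657 packets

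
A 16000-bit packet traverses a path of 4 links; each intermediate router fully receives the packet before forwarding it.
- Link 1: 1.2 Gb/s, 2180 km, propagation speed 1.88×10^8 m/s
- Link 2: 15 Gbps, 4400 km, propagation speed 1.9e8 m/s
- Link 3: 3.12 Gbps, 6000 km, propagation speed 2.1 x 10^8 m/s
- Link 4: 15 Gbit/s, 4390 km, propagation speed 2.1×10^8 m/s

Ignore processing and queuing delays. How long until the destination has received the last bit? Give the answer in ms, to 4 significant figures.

Transmission delays (L/R per hop): 0.0133333, 0.00106667, 0.00512821, 0.00106667 ms; sum = 0.0205949 ms.
Propagation delays (d/s per hop): 11.5957, 23.1579, 28.5714, 20.9048 ms; sum = 84.2298 ms.
End-to-end = 84.25 ms.

84.25 ms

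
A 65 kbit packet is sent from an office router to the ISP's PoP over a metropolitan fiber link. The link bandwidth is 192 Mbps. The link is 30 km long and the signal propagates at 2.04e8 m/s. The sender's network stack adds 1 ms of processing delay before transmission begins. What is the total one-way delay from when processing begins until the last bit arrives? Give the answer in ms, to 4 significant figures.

1.486 ms

L = 65000 bits.
Transmission delay = L/R = 65000 / 192000000 = 0.338542 ms.
Propagation delay = d/s = 30000 m / 204000000 m/s = 0.147059 ms.
Plus processing delay 1 ms = 1 ms.
Total = 1.486 ms.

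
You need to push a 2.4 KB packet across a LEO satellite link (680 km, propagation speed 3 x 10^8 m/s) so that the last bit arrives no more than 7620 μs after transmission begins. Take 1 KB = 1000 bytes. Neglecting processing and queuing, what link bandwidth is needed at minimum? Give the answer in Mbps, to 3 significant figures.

3.59 Mbps

L = 19200 bits.
Propagation delay = 680000 / 300000000 = 2266.67 μs.
Transmission budget = 7620 − 2266.67 = 5353.33 μs.
R ≥ L / t_tx = 19200 bits / 0.00535333 s = 3.59 Mbps.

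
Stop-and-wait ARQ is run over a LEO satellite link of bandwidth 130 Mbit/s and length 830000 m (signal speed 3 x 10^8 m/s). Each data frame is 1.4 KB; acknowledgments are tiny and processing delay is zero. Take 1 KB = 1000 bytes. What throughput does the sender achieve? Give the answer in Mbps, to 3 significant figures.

1.99 Mbps

t_tx = L/R = 11200/130000000 = 8.61538e-05 s.
t_prop = 830000/300000000 = 0.00276667 s; RTT = 0.00553333 s.
Cycle = t_tx + RTT = 0.00561949 s.
Throughput = L / cycle = 11200 / 0.00561949 = 1.99 Mbps.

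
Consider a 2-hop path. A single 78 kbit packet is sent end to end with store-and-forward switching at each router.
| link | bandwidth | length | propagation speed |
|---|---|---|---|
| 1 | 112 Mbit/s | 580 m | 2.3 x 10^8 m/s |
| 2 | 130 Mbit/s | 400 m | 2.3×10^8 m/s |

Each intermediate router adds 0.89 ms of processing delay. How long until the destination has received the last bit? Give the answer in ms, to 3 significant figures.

L = 78000 bits.
Transmission delays (L/R per hop): 0.696429, 0.6 ms; sum = 1.29643 ms.
Propagation delays (d/s per hop): 0.00252174, 0.00173913 ms; sum = 0.00426087 ms.
Processing at 1 router(s): 1 × 0.89 ms = 0.89 ms.
End-to-end = 2.19 ms.

2.19 ms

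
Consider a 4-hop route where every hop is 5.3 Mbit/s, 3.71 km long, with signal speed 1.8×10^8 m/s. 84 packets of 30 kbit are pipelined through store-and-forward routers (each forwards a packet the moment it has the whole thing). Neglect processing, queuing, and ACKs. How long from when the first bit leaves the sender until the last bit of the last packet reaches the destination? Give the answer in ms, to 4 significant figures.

Per-hop transmission t_tx = L/R = 30000/5300000 = 5.66038 ms.
Per-hop propagation t_prop = 3710/180000000 = 0.0206111 ms.
Pipeline fill: first packet needs 4·t_tx to clear all hops; remaining 83 packets each add one t_tx.
Total = (4+84-1)·t_tx + 4·t_prop = 87·5.66038 + 4·0.0206111 = 492.5 ms.

492.5 ms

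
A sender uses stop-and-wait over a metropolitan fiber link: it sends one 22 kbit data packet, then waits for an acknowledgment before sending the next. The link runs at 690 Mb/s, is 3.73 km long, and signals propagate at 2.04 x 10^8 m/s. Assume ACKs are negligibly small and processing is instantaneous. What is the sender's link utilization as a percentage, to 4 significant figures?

46.58 %

t_tx = L/R = 22000/690000000 = 3.18841e-05 s.
t_prop = 3730/204000000 = 1.82843e-05 s; RTT = 3.65686e-05 s.
Cycle = t_tx + RTT = 6.84527e-05 s.
Utilization = t_tx / cycle = 3.18841e-05/6.84527e-05 = 46.58 %.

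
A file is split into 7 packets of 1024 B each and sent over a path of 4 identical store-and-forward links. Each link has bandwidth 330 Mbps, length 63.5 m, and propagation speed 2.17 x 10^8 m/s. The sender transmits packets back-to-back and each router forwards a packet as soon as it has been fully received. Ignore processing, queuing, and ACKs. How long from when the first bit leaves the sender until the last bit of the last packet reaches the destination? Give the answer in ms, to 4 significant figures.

0.2494 ms

Per-hop transmission t_tx = L/R = 8192/330000000 = 0.0248242 ms.
Per-hop propagation t_prop = 63.5/217000000 = 0.000292627 ms.
Pipeline fill: first packet needs 4·t_tx to clear all hops; remaining 6 packets each add one t_tx.
Total = (4+7-1)·t_tx + 4·t_prop = 10·0.0248242 + 4·0.000292627 = 0.2494 ms.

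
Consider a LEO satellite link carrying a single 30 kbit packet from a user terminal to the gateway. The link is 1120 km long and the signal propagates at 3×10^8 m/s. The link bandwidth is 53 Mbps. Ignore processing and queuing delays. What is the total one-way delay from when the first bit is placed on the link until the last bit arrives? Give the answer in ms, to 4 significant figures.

4.299 ms

L = 30000 bits.
Transmission delay = L/R = 30000 / 53000000 = 0.566038 ms.
Propagation delay = d/s = 1120000 m / 300000000 m/s = 3.73333 ms.
Total = 4.299 ms.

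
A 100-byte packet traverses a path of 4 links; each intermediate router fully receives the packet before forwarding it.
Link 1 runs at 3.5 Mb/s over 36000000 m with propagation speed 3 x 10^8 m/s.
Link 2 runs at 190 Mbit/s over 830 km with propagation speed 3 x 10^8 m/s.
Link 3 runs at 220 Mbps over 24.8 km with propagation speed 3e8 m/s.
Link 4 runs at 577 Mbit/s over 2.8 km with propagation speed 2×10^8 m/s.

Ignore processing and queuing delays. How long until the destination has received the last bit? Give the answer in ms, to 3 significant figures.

L = 100 × 8 = 800 bits.
Transmission delays (L/R per hop): 0.228571, 0.00421053, 0.00363636, 0.00138648 ms; sum = 0.237805 ms.
Propagation delays (d/s per hop): 120, 2.76667, 0.0826667, 0.014 ms; sum = 122.863 ms.
End-to-end = 123 ms.

123 ms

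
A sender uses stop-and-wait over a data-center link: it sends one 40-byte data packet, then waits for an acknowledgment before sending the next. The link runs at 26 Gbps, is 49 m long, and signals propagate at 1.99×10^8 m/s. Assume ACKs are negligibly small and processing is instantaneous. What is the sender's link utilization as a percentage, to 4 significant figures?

t_tx = L/R = 320/26000000000 = 1.23077e-08 s.
t_prop = 49/199000000 = 2.46231e-07 s; RTT = 4.92462e-07 s.
Cycle = t_tx + RTT = 5.0477e-07 s.
Utilization = t_tx / cycle = 1.23077e-08/5.0477e-07 = 2.438 %.

2.438 %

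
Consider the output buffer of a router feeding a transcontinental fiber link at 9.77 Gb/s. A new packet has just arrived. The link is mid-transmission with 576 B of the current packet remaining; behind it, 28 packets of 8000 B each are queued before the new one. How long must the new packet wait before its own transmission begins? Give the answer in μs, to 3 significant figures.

184 μs

Each queued packet: L/R = 64000/9770000000 = 6.55067 μs.
28 queued → 183.419 μs.
Plus remaining 4608 bits of current packet: 0.471648 μs.
Queuing delay = 184 μs.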